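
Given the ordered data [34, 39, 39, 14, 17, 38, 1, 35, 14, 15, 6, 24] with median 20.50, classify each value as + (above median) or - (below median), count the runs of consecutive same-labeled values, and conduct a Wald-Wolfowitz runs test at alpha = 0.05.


Step 1: Compute median = 20.50; label A = above, B = below.
Labels in order: AAABBABABBBA  (n_A = 6, n_B = 6)
Step 2: Count runs R = 7.
Step 3: Under H0 (random ordering), E[R] = 2*n_A*n_B/(n_A+n_B) + 1 = 2*6*6/12 + 1 = 7.0000.
        Var[R] = 2*n_A*n_B*(2*n_A*n_B - n_A - n_B) / ((n_A+n_B)^2 * (n_A+n_B-1)) = 4320/1584 = 2.7273.
        SD[R] = 1.6514.
Step 4: R = E[R], so z = 0 with no continuity correction.
Step 5: Two-sided p-value via normal approximation = 2*(1 - Phi(|z|)) = 1.000000.
Step 6: alpha = 0.05. fail to reject H0.

R = 7, z = 0.0000, p = 1.000000, fail to reject H0.


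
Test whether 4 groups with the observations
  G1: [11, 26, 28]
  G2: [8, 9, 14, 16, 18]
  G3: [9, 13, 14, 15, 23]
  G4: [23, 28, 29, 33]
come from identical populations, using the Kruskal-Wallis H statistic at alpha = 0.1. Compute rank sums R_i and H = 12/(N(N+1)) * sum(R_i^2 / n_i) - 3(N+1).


Step 1: Combine all N = 17 observations and assign midranks.
sorted (value, group, rank): (8,G2,1), (9,G2,2.5), (9,G3,2.5), (11,G1,4), (13,G3,5), (14,G2,6.5), (14,G3,6.5), (15,G3,8), (16,G2,9), (18,G2,10), (23,G3,11.5), (23,G4,11.5), (26,G1,13), (28,G1,14.5), (28,G4,14.5), (29,G4,16), (33,G4,17)
Step 2: Sum ranks within each group.
R_1 = 31.5 (n_1 = 3)
R_2 = 29 (n_2 = 5)
R_3 = 33.5 (n_3 = 5)
R_4 = 59 (n_4 = 4)
Step 3: H = 12/(N(N+1)) * sum(R_i^2/n_i) - 3(N+1)
     = 12/(17*18) * (31.5^2/3 + 29^2/5 + 33.5^2/5 + 59^2/4) - 3*18
     = 0.039216 * 1593.65 - 54
     = 8.496078.
Step 4: Ties present; correction factor C = 1 - 24/(17^3 - 17) = 0.995098. Corrected H = 8.496078 / 0.995098 = 8.537931.
Step 5: Under H0, H ~ chi^2(3); p-value = 0.036109.
Step 6: alpha = 0.1. reject H0.

H = 8.5379, df = 3, p = 0.036109, reject H0.


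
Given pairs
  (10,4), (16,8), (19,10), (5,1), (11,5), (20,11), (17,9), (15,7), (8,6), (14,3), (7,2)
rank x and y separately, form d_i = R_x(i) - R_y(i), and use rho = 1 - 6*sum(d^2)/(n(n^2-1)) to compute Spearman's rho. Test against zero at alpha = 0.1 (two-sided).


Step 1: Rank x and y separately (midranks; no ties here).
rank(x): 10->4, 16->8, 19->10, 5->1, 11->5, 20->11, 17->9, 15->7, 8->3, 14->6, 7->2
rank(y): 4->4, 8->8, 10->10, 1->1, 5->5, 11->11, 9->9, 7->7, 6->6, 3->3, 2->2
Step 2: d_i = R_x(i) - R_y(i); compute d_i^2.
  (4-4)^2=0, (8-8)^2=0, (10-10)^2=0, (1-1)^2=0, (5-5)^2=0, (11-11)^2=0, (9-9)^2=0, (7-7)^2=0, (3-6)^2=9, (6-3)^2=9, (2-2)^2=0
sum(d^2) = 18.
Step 3: rho = 1 - 6*18 / (11*(11^2 - 1)) = 1 - 108/1320 = 0.918182.
Step 4: Under H0, t = rho * sqrt((n-2)/(1-rho^2)) = 6.9531 ~ t(9).
Step 5: Two-sided p-value from the t-distribution with 9 df = 0.000067.
Step 6: alpha = 0.1. reject H0.

rho = 0.9182, p = 0.000067, reject H0 at alpha = 0.1.


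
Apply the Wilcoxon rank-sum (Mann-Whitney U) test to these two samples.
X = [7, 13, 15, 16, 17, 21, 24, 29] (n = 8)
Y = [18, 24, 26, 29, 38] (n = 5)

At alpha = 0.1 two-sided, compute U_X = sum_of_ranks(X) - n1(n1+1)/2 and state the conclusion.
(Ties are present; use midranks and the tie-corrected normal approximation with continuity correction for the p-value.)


Step 1: Combine and sort all 13 observations; assign midranks.
sorted (value, group): (7,X), (13,X), (15,X), (16,X), (17,X), (18,Y), (21,X), (24,X), (24,Y), (26,Y), (29,X), (29,Y), (38,Y)
ranks: 7->1, 13->2, 15->3, 16->4, 17->5, 18->6, 21->7, 24->8.5, 24->8.5, 26->10, 29->11.5, 29->11.5, 38->13
Step 2: Rank sum for X: R1 = 1 + 2 + 3 + 4 + 5 + 7 + 8.5 + 11.5 = 42.
Step 3: U_X = R1 - n1(n1+1)/2 = 42 - 8*9/2 = 42 - 36 = 6.
       U_Y = n1*n2 - U_X = 40 - 6 = 34.
Step 4: Ties are present, so use the tie-corrected normal approximation (with continuity correction) for the p-value.
Step 5: p-value = 0.047519; compare to alpha = 0.1. reject H0.

U_X = 6, p = 0.047519, reject H0 at alpha = 0.1.


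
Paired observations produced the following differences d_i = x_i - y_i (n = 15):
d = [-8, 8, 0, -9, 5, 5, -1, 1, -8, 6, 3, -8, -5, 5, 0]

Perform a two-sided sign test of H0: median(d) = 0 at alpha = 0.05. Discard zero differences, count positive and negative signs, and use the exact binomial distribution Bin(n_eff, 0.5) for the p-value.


Step 1: Discard zero differences. Original n = 15; n_eff = number of nonzero differences = 13.
Nonzero differences (with sign): -8, +8, -9, +5, +5, -1, +1, -8, +6, +3, -8, -5, +5
Step 2: Count signs: positive = 7, negative = 6.
Step 3: Under H0: P(positive) = 0.5, so the number of positives S ~ Bin(13, 0.5).
Step 4: Two-sided exact p-value = sum of Bin(13,0.5) probabilities at or below the observed probability = 1.000000.
Step 5: alpha = 0.05. fail to reject H0.

n_eff = 13, pos = 7, neg = 6, p = 1.000000, fail to reject H0.


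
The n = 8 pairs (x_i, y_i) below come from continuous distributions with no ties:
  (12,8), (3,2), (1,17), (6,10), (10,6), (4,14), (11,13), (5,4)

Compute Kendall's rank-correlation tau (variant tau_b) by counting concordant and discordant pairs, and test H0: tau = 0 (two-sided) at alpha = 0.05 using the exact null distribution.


Step 1: Enumerate the 28 unordered pairs (i,j) with i<j and classify each by sign(x_j-x_i) * sign(y_j-y_i).
  (1,2):dx=-9,dy=-6->C; (1,3):dx=-11,dy=+9->D; (1,4):dx=-6,dy=+2->D; (1,5):dx=-2,dy=-2->C
  (1,6):dx=-8,dy=+6->D; (1,7):dx=-1,dy=+5->D; (1,8):dx=-7,dy=-4->C; (2,3):dx=-2,dy=+15->D
  (2,4):dx=+3,dy=+8->C; (2,5):dx=+7,dy=+4->C; (2,6):dx=+1,dy=+12->C; (2,7):dx=+8,dy=+11->C
  (2,8):dx=+2,dy=+2->C; (3,4):dx=+5,dy=-7->D; (3,5):dx=+9,dy=-11->D; (3,6):dx=+3,dy=-3->D
  (3,7):dx=+10,dy=-4->D; (3,8):dx=+4,dy=-13->D; (4,5):dx=+4,dy=-4->D; (4,6):dx=-2,dy=+4->D
  (4,7):dx=+5,dy=+3->C; (4,8):dx=-1,dy=-6->C; (5,6):dx=-6,dy=+8->D; (5,7):dx=+1,dy=+7->C
  (5,8):dx=-5,dy=-2->C; (6,7):dx=+7,dy=-1->D; (6,8):dx=+1,dy=-10->D; (7,8):dx=-6,dy=-9->C
Step 2: C = 13, D = 15, total pairs = 28.
Step 3: tau = (C - D)/(n(n-1)/2) = (13 - 15)/28 = -0.071429.
Step 4: Exact two-sided p-value (enumerate n! = 40320 permutations of y under H0): p = 0.904861.
Step 5: alpha = 0.05. fail to reject H0.

tau_b = -0.0714 (C=13, D=15), p = 0.904861, fail to reject H0.


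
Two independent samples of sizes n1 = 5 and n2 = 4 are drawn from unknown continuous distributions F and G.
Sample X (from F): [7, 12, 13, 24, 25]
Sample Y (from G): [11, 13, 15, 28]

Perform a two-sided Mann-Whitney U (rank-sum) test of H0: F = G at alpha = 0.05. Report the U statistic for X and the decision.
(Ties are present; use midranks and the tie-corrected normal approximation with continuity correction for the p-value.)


Step 1: Combine and sort all 9 observations; assign midranks.
sorted (value, group): (7,X), (11,Y), (12,X), (13,X), (13,Y), (15,Y), (24,X), (25,X), (28,Y)
ranks: 7->1, 11->2, 12->3, 13->4.5, 13->4.5, 15->6, 24->7, 25->8, 28->9
Step 2: Rank sum for X: R1 = 1 + 3 + 4.5 + 7 + 8 = 23.5.
Step 3: U_X = R1 - n1(n1+1)/2 = 23.5 - 5*6/2 = 23.5 - 15 = 8.5.
       U_Y = n1*n2 - U_X = 20 - 8.5 = 11.5.
Step 4: Ties are present, so use the tie-corrected normal approximation (with continuity correction) for the p-value.
Step 5: p-value = 0.805701; compare to alpha = 0.05. fail to reject H0.

U_X = 8.5, p = 0.805701, fail to reject H0 at alpha = 0.05.


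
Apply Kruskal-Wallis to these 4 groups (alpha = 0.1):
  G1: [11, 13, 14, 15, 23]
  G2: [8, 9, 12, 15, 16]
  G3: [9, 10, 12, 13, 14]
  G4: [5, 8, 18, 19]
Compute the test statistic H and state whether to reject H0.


Step 1: Combine all N = 19 observations and assign midranks.
sorted (value, group, rank): (5,G4,1), (8,G2,2.5), (8,G4,2.5), (9,G2,4.5), (9,G3,4.5), (10,G3,6), (11,G1,7), (12,G2,8.5), (12,G3,8.5), (13,G1,10.5), (13,G3,10.5), (14,G1,12.5), (14,G3,12.5), (15,G1,14.5), (15,G2,14.5), (16,G2,16), (18,G4,17), (19,G4,18), (23,G1,19)
Step 2: Sum ranks within each group.
R_1 = 63.5 (n_1 = 5)
R_2 = 46 (n_2 = 5)
R_3 = 42 (n_3 = 5)
R_4 = 38.5 (n_4 = 4)
Step 3: H = 12/(N(N+1)) * sum(R_i^2/n_i) - 3(N+1)
     = 12/(19*20) * (63.5^2/5 + 46^2/5 + 42^2/5 + 38.5^2/4) - 3*20
     = 0.031579 * 1953.01 - 60
     = 1.674079.
Step 4: Ties present; correction factor C = 1 - 36/(19^3 - 19) = 0.994737. Corrected H = 1.674079 / 0.994737 = 1.682937.
Step 5: Under H0, H ~ chi^2(3); p-value = 0.640734.
Step 6: alpha = 0.1. fail to reject H0.

H = 1.6829, df = 3, p = 0.640734, fail to reject H0.


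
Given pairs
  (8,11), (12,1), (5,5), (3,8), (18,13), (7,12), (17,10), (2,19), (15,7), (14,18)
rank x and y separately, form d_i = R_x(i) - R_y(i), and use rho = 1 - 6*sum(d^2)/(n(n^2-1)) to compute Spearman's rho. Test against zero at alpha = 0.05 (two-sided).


Step 1: Rank x and y separately (midranks; no ties here).
rank(x): 8->5, 12->6, 5->3, 3->2, 18->10, 7->4, 17->9, 2->1, 15->8, 14->7
rank(y): 11->6, 1->1, 5->2, 8->4, 13->8, 12->7, 10->5, 19->10, 7->3, 18->9
Step 2: d_i = R_x(i) - R_y(i); compute d_i^2.
  (5-6)^2=1, (6-1)^2=25, (3-2)^2=1, (2-4)^2=4, (10-8)^2=4, (4-7)^2=9, (9-5)^2=16, (1-10)^2=81, (8-3)^2=25, (7-9)^2=4
sum(d^2) = 170.
Step 3: rho = 1 - 6*170 / (10*(10^2 - 1)) = 1 - 1020/990 = -0.030303.
Step 4: Under H0, t = rho * sqrt((n-2)/(1-rho^2)) = -0.0857 ~ t(8).
Step 5: Two-sided p-value from the t-distribution with 8 df = 0.933773.
Step 6: alpha = 0.05. fail to reject H0.

rho = -0.0303, p = 0.933773, fail to reject H0 at alpha = 0.05.


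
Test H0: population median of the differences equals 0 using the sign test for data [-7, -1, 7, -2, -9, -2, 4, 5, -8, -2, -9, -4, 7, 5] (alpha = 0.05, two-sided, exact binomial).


Step 1: Discard zero differences. Original n = 14; n_eff = number of nonzero differences = 14.
Nonzero differences (with sign): -7, -1, +7, -2, -9, -2, +4, +5, -8, -2, -9, -4, +7, +5
Step 2: Count signs: positive = 5, negative = 9.
Step 3: Under H0: P(positive) = 0.5, so the number of positives S ~ Bin(14, 0.5).
Step 4: Two-sided exact p-value = sum of Bin(14,0.5) probabilities at or below the observed probability = 0.423950.
Step 5: alpha = 0.05. fail to reject H0.

n_eff = 14, pos = 5, neg = 9, p = 0.423950, fail to reject H0.


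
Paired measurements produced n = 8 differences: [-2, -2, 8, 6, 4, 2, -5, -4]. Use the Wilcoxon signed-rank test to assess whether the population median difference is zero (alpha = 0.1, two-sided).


Step 1: Drop any zero differences (none here) and take |d_i|.
|d| = [2, 2, 8, 6, 4, 2, 5, 4]
Step 2: Midrank |d_i| (ties get averaged ranks).
ranks: |2|->2, |2|->2, |8|->8, |6|->7, |4|->4.5, |2|->2, |5|->6, |4|->4.5
Step 3: Attach original signs; sum ranks with positive sign and with negative sign.
W+ = 8 + 7 + 4.5 + 2 = 21.5
W- = 2 + 2 + 6 + 4.5 = 14.5
(Check: W+ + W- = 36 should equal n(n+1)/2 = 36.)
Step 4: Test statistic W = min(W+, W-) = 14.5.
Step 5: Ties in |d|, so use the tie-corrected normal approximation.
        E[W] = n(n+1)/4 = 8*9/4 = 18.
        Tie groups: |d|=2 (t=3), |d|=4 (t=2); sum(t^3 - t) = 30.
        Var[W] = n(n+1)(2n+1)/24 - sum(t^3-t)/48 = 1224/24 - 30/48 = 50.375.
        z = (W - E[W]) / sqrt(Var[W]) = (14.5 - 18) / 7.0975 = -0.4931.
        Two-sided p = 2*Phi(z) = 0.621921.
Step 6: alpha = 0.1. fail to reject H0.

W+ = 21.5, W- = 14.5, W = min = 14.5, p = 0.621921, fail to reject H0.


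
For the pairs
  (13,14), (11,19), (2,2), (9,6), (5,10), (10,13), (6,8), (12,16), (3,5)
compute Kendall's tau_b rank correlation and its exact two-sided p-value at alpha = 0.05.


Step 1: Enumerate the 36 unordered pairs (i,j) with i<j and classify each by sign(x_j-x_i) * sign(y_j-y_i).
  (1,2):dx=-2,dy=+5->D; (1,3):dx=-11,dy=-12->C; (1,4):dx=-4,dy=-8->C; (1,5):dx=-8,dy=-4->C
  (1,6):dx=-3,dy=-1->C; (1,7):dx=-7,dy=-6->C; (1,8):dx=-1,dy=+2->D; (1,9):dx=-10,dy=-9->C
  (2,3):dx=-9,dy=-17->C; (2,4):dx=-2,dy=-13->C; (2,5):dx=-6,dy=-9->C; (2,6):dx=-1,dy=-6->C
  (2,7):dx=-5,dy=-11->C; (2,8):dx=+1,dy=-3->D; (2,9):dx=-8,dy=-14->C; (3,4):dx=+7,dy=+4->C
  (3,5):dx=+3,dy=+8->C; (3,6):dx=+8,dy=+11->C; (3,7):dx=+4,dy=+6->C; (3,8):dx=+10,dy=+14->C
  (3,9):dx=+1,dy=+3->C; (4,5):dx=-4,dy=+4->D; (4,6):dx=+1,dy=+7->C; (4,7):dx=-3,dy=+2->D
  (4,8):dx=+3,dy=+10->C; (4,9):dx=-6,dy=-1->C; (5,6):dx=+5,dy=+3->C; (5,7):dx=+1,dy=-2->D
  (5,8):dx=+7,dy=+6->C; (5,9):dx=-2,dy=-5->C; (6,7):dx=-4,dy=-5->C; (6,8):dx=+2,dy=+3->C
  (6,9):dx=-7,dy=-8->C; (7,8):dx=+6,dy=+8->C; (7,9):dx=-3,dy=-3->C; (8,9):dx=-9,dy=-11->C
Step 2: C = 30, D = 6, total pairs = 36.
Step 3: tau = (C - D)/(n(n-1)/2) = (30 - 6)/36 = 0.666667.
Step 4: Exact two-sided p-value (enumerate n! = 362880 permutations of y under H0): p = 0.012665.
Step 5: alpha = 0.05. reject H0.

tau_b = 0.6667 (C=30, D=6), p = 0.012665, reject H0.


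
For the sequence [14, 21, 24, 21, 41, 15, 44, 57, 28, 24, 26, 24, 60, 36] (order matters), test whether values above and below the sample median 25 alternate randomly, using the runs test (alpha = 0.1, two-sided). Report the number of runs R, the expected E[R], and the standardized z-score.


Step 1: Compute median = 25; label A = above, B = below.
Labels in order: BBBBABAAABABAA  (n_A = 7, n_B = 7)
Step 2: Count runs R = 8.
Step 3: Under H0 (random ordering), E[R] = 2*n_A*n_B/(n_A+n_B) + 1 = 2*7*7/14 + 1 = 8.0000.
        Var[R] = 2*n_A*n_B*(2*n_A*n_B - n_A - n_B) / ((n_A+n_B)^2 * (n_A+n_B-1)) = 8232/2548 = 3.2308.
        SD[R] = 1.7974.
Step 4: R = E[R], so z = 0 with no continuity correction.
Step 5: Two-sided p-value via normal approximation = 2*(1 - Phi(|z|)) = 1.000000.
Step 6: alpha = 0.1. fail to reject H0.

R = 8, z = 0.0000, p = 1.000000, fail to reject H0.


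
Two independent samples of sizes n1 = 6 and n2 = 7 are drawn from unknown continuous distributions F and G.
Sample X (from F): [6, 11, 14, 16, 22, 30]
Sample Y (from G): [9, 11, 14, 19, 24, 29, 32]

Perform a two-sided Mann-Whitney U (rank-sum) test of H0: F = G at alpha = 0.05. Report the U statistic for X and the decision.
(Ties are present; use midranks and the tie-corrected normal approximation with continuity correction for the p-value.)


Step 1: Combine and sort all 13 observations; assign midranks.
sorted (value, group): (6,X), (9,Y), (11,X), (11,Y), (14,X), (14,Y), (16,X), (19,Y), (22,X), (24,Y), (29,Y), (30,X), (32,Y)
ranks: 6->1, 9->2, 11->3.5, 11->3.5, 14->5.5, 14->5.5, 16->7, 19->8, 22->9, 24->10, 29->11, 30->12, 32->13
Step 2: Rank sum for X: R1 = 1 + 3.5 + 5.5 + 7 + 9 + 12 = 38.
Step 3: U_X = R1 - n1(n1+1)/2 = 38 - 6*7/2 = 38 - 21 = 17.
       U_Y = n1*n2 - U_X = 42 - 17 = 25.
Step 4: Ties are present, so use the tie-corrected normal approximation (with continuity correction) for the p-value.
Step 5: p-value = 0.616104; compare to alpha = 0.05. fail to reject H0.

U_X = 17, p = 0.616104, fail to reject H0 at alpha = 0.05.


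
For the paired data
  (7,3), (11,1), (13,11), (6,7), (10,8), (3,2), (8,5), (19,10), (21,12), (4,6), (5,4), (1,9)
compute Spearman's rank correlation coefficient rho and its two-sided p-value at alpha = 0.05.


Step 1: Rank x and y separately (midranks; no ties here).
rank(x): 7->6, 11->9, 13->10, 6->5, 10->8, 3->2, 8->7, 19->11, 21->12, 4->3, 5->4, 1->1
rank(y): 3->3, 1->1, 11->11, 7->7, 8->8, 2->2, 5->5, 10->10, 12->12, 6->6, 4->4, 9->9
Step 2: d_i = R_x(i) - R_y(i); compute d_i^2.
  (6-3)^2=9, (9-1)^2=64, (10-11)^2=1, (5-7)^2=4, (8-8)^2=0, (2-2)^2=0, (7-5)^2=4, (11-10)^2=1, (12-12)^2=0, (3-6)^2=9, (4-4)^2=0, (1-9)^2=64
sum(d^2) = 156.
Step 3: rho = 1 - 6*156 / (12*(12^2 - 1)) = 1 - 936/1716 = 0.454545.
Step 4: Under H0, t = rho * sqrt((n-2)/(1-rho^2)) = 1.6137 ~ t(10).
Step 5: Two-sided p-value from the t-distribution with 10 df = 0.137658.
Step 6: alpha = 0.05. fail to reject H0.

rho = 0.4545, p = 0.137658, fail to reject H0 at alpha = 0.05.


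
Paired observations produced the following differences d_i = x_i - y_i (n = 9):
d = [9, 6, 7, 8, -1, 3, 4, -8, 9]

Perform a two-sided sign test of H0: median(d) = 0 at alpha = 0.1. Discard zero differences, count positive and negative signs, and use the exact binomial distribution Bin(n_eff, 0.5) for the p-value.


Step 1: Discard zero differences. Original n = 9; n_eff = number of nonzero differences = 9.
Nonzero differences (with sign): +9, +6, +7, +8, -1, +3, +4, -8, +9
Step 2: Count signs: positive = 7, negative = 2.
Step 3: Under H0: P(positive) = 0.5, so the number of positives S ~ Bin(9, 0.5).
Step 4: Two-sided exact p-value = sum of Bin(9,0.5) probabilities at or below the observed probability = 0.179688.
Step 5: alpha = 0.1. fail to reject H0.

n_eff = 9, pos = 7, neg = 2, p = 0.179688, fail to reject H0.


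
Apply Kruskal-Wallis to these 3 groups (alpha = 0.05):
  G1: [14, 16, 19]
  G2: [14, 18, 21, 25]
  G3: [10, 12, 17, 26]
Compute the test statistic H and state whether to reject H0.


Step 1: Combine all N = 11 observations and assign midranks.
sorted (value, group, rank): (10,G3,1), (12,G3,2), (14,G1,3.5), (14,G2,3.5), (16,G1,5), (17,G3,6), (18,G2,7), (19,G1,8), (21,G2,9), (25,G2,10), (26,G3,11)
Step 2: Sum ranks within each group.
R_1 = 16.5 (n_1 = 3)
R_2 = 29.5 (n_2 = 4)
R_3 = 20 (n_3 = 4)
Step 3: H = 12/(N(N+1)) * sum(R_i^2/n_i) - 3(N+1)
     = 12/(11*12) * (16.5^2/3 + 29.5^2/4 + 20^2/4) - 3*12
     = 0.090909 * 408.312 - 36
     = 1.119318.
Step 4: Ties present; correction factor C = 1 - 6/(11^3 - 11) = 0.995455. Corrected H = 1.119318 / 0.995455 = 1.124429.
Step 5: Under H0, H ~ chi^2(2); p-value = 0.569945.
Step 6: alpha = 0.05. fail to reject H0.

H = 1.1244, df = 2, p = 0.569945, fail to reject H0.


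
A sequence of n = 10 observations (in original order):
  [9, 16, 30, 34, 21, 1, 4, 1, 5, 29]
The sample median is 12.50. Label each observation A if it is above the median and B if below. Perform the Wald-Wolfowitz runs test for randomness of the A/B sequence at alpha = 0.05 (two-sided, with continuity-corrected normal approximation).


Step 1: Compute median = 12.50; label A = above, B = below.
Labels in order: BAAAABBBBA  (n_A = 5, n_B = 5)
Step 2: Count runs R = 4.
Step 3: Under H0 (random ordering), E[R] = 2*n_A*n_B/(n_A+n_B) + 1 = 2*5*5/10 + 1 = 6.0000.
        Var[R] = 2*n_A*n_B*(2*n_A*n_B - n_A - n_B) / ((n_A+n_B)^2 * (n_A+n_B-1)) = 2000/900 = 2.2222.
        SD[R] = 1.4907.
Step 4: Continuity-corrected z = (R + 0.5 - E[R]) / SD[R] = (4 + 0.5 - 6.0000) / 1.4907 = -1.0062.
Step 5: Two-sided p-value via normal approximation = 2*(1 - Phi(|z|)) = 0.314305.
Step 6: alpha = 0.05. fail to reject H0.

R = 4, z = -1.0062, p = 0.314305, fail to reject H0.


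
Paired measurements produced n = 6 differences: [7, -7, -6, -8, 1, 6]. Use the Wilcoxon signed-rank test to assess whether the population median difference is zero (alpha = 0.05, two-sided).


Step 1: Drop any zero differences (none here) and take |d_i|.
|d| = [7, 7, 6, 8, 1, 6]
Step 2: Midrank |d_i| (ties get averaged ranks).
ranks: |7|->4.5, |7|->4.5, |6|->2.5, |8|->6, |1|->1, |6|->2.5
Step 3: Attach original signs; sum ranks with positive sign and with negative sign.
W+ = 4.5 + 1 + 2.5 = 8
W- = 4.5 + 2.5 + 6 = 13
(Check: W+ + W- = 21 should equal n(n+1)/2 = 21.)
Step 4: Test statistic W = min(W+, W-) = 8.
Step 5: Ties in |d|, so use the tie-corrected normal approximation.
        E[W] = n(n+1)/4 = 6*7/4 = 10.5.
        Tie groups: |d|=6 (t=2), |d|=7 (t=2); sum(t^3 - t) = 12.
        Var[W] = n(n+1)(2n+1)/24 - sum(t^3-t)/48 = 546/24 - 12/48 = 22.5.
        z = (W - E[W]) / sqrt(Var[W]) = (8 - 10.5) / 4.7434 = -0.5270.
        Two-sided p = 2*Phi(z) = 0.598161.
Step 6: alpha = 0.05. fail to reject H0.

W+ = 8, W- = 13, W = min = 8, p = 0.598161, fail to reject H0.


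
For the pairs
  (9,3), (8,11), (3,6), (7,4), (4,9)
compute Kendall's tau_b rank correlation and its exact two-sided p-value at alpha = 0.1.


Step 1: Enumerate the 10 unordered pairs (i,j) with i<j and classify each by sign(x_j-x_i) * sign(y_j-y_i).
  (1,2):dx=-1,dy=+8->D; (1,3):dx=-6,dy=+3->D; (1,4):dx=-2,dy=+1->D; (1,5):dx=-5,dy=+6->D
  (2,3):dx=-5,dy=-5->C; (2,4):dx=-1,dy=-7->C; (2,5):dx=-4,dy=-2->C; (3,4):dx=+4,dy=-2->D
  (3,5):dx=+1,dy=+3->C; (4,5):dx=-3,dy=+5->D
Step 2: C = 4, D = 6, total pairs = 10.
Step 3: tau = (C - D)/(n(n-1)/2) = (4 - 6)/10 = -0.200000.
Step 4: Exact two-sided p-value (enumerate n! = 120 permutations of y under H0): p = 0.816667.
Step 5: alpha = 0.1. fail to reject H0.

tau_b = -0.2000 (C=4, D=6), p = 0.816667, fail to reject H0.


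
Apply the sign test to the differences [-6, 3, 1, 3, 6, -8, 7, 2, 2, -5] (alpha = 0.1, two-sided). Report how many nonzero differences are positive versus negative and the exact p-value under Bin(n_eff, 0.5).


Step 1: Discard zero differences. Original n = 10; n_eff = number of nonzero differences = 10.
Nonzero differences (with sign): -6, +3, +1, +3, +6, -8, +7, +2, +2, -5
Step 2: Count signs: positive = 7, negative = 3.
Step 3: Under H0: P(positive) = 0.5, so the number of positives S ~ Bin(10, 0.5).
Step 4: Two-sided exact p-value = sum of Bin(10,0.5) probabilities at or below the observed probability = 0.343750.
Step 5: alpha = 0.1. fail to reject H0.

n_eff = 10, pos = 7, neg = 3, p = 0.343750, fail to reject H0.


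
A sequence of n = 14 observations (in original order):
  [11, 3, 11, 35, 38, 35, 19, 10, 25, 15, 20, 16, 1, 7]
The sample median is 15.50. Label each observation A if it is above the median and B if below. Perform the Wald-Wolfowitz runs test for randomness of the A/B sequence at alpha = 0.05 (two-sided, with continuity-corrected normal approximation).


Step 1: Compute median = 15.50; label A = above, B = below.
Labels in order: BBBAAAABABAABB  (n_A = 7, n_B = 7)
Step 2: Count runs R = 7.
Step 3: Under H0 (random ordering), E[R] = 2*n_A*n_B/(n_A+n_B) + 1 = 2*7*7/14 + 1 = 8.0000.
        Var[R] = 2*n_A*n_B*(2*n_A*n_B - n_A - n_B) / ((n_A+n_B)^2 * (n_A+n_B-1)) = 8232/2548 = 3.2308.
        SD[R] = 1.7974.
Step 4: Continuity-corrected z = (R + 0.5 - E[R]) / SD[R] = (7 + 0.5 - 8.0000) / 1.7974 = -0.2782.
Step 5: Two-sided p-value via normal approximation = 2*(1 - Phi(|z|)) = 0.780879.
Step 6: alpha = 0.05. fail to reject H0.

R = 7, z = -0.2782, p = 0.780879, fail to reject H0.


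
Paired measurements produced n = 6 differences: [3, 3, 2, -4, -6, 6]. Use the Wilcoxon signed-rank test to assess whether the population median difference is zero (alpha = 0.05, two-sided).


Step 1: Drop any zero differences (none here) and take |d_i|.
|d| = [3, 3, 2, 4, 6, 6]
Step 2: Midrank |d_i| (ties get averaged ranks).
ranks: |3|->2.5, |3|->2.5, |2|->1, |4|->4, |6|->5.5, |6|->5.5
Step 3: Attach original signs; sum ranks with positive sign and with negative sign.
W+ = 2.5 + 2.5 + 1 + 5.5 = 11.5
W- = 4 + 5.5 = 9.5
(Check: W+ + W- = 21 should equal n(n+1)/2 = 21.)
Step 4: Test statistic W = min(W+, W-) = 9.5.
Step 5: Ties in |d|, so use the tie-corrected normal approximation.
        E[W] = n(n+1)/4 = 6*7/4 = 10.5.
        Tie groups: |d|=3 (t=2), |d|=6 (t=2); sum(t^3 - t) = 12.
        Var[W] = n(n+1)(2n+1)/24 - sum(t^3-t)/48 = 546/24 - 12/48 = 22.5.
        z = (W - E[W]) / sqrt(Var[W]) = (9.5 - 10.5) / 4.7434 = -0.2108.
        Two-sided p = 2*Phi(z) = 0.833029.
Step 6: alpha = 0.05. fail to reject H0.

W+ = 11.5, W- = 9.5, W = min = 9.5, p = 0.833029, fail to reject H0.


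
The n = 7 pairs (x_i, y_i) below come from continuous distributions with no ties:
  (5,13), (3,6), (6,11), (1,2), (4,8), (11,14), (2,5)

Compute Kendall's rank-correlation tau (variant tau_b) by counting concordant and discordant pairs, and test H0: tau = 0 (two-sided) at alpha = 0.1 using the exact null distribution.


Step 1: Enumerate the 21 unordered pairs (i,j) with i<j and classify each by sign(x_j-x_i) * sign(y_j-y_i).
  (1,2):dx=-2,dy=-7->C; (1,3):dx=+1,dy=-2->D; (1,4):dx=-4,dy=-11->C; (1,5):dx=-1,dy=-5->C
  (1,6):dx=+6,dy=+1->C; (1,7):dx=-3,dy=-8->C; (2,3):dx=+3,dy=+5->C; (2,4):dx=-2,dy=-4->C
  (2,5):dx=+1,dy=+2->C; (2,6):dx=+8,dy=+8->C; (2,7):dx=-1,dy=-1->C; (3,4):dx=-5,dy=-9->C
  (3,5):dx=-2,dy=-3->C; (3,6):dx=+5,dy=+3->C; (3,7):dx=-4,dy=-6->C; (4,5):dx=+3,dy=+6->C
  (4,6):dx=+10,dy=+12->C; (4,7):dx=+1,dy=+3->C; (5,6):dx=+7,dy=+6->C; (5,7):dx=-2,dy=-3->C
  (6,7):dx=-9,dy=-9->C
Step 2: C = 20, D = 1, total pairs = 21.
Step 3: tau = (C - D)/(n(n-1)/2) = (20 - 1)/21 = 0.904762.
Step 4: Exact two-sided p-value (enumerate n! = 5040 permutations of y under H0): p = 0.002778.
Step 5: alpha = 0.1. reject H0.

tau_b = 0.9048 (C=20, D=1), p = 0.002778, reject H0.


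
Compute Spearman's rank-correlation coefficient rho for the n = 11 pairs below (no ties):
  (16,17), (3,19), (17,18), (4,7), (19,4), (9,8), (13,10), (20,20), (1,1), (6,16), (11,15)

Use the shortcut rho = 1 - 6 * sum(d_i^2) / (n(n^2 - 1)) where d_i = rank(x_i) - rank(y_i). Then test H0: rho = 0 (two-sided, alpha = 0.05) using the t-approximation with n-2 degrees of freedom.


Step 1: Rank x and y separately (midranks; no ties here).
rank(x): 16->8, 3->2, 17->9, 4->3, 19->10, 9->5, 13->7, 20->11, 1->1, 6->4, 11->6
rank(y): 17->8, 19->10, 18->9, 7->3, 4->2, 8->4, 10->5, 20->11, 1->1, 16->7, 15->6
Step 2: d_i = R_x(i) - R_y(i); compute d_i^2.
  (8-8)^2=0, (2-10)^2=64, (9-9)^2=0, (3-3)^2=0, (10-2)^2=64, (5-4)^2=1, (7-5)^2=4, (11-11)^2=0, (1-1)^2=0, (4-7)^2=9, (6-6)^2=0
sum(d^2) = 142.
Step 3: rho = 1 - 6*142 / (11*(11^2 - 1)) = 1 - 852/1320 = 0.354545.
Step 4: Under H0, t = rho * sqrt((n-2)/(1-rho^2)) = 1.1375 ~ t(9).
Step 5: Two-sided p-value from the t-distribution with 9 df = 0.284693.
Step 6: alpha = 0.05. fail to reject H0.

rho = 0.3545, p = 0.284693, fail to reject H0 at alpha = 0.05.


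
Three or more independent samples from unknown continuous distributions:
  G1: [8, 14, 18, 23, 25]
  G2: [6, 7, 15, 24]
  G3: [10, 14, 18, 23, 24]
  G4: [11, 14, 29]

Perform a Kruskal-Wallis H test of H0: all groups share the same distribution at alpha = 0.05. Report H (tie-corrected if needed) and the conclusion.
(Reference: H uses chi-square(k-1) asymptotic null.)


Step 1: Combine all N = 17 observations and assign midranks.
sorted (value, group, rank): (6,G2,1), (7,G2,2), (8,G1,3), (10,G3,4), (11,G4,5), (14,G1,7), (14,G3,7), (14,G4,7), (15,G2,9), (18,G1,10.5), (18,G3,10.5), (23,G1,12.5), (23,G3,12.5), (24,G2,14.5), (24,G3,14.5), (25,G1,16), (29,G4,17)
Step 2: Sum ranks within each group.
R_1 = 49 (n_1 = 5)
R_2 = 26.5 (n_2 = 4)
R_3 = 48.5 (n_3 = 5)
R_4 = 29 (n_4 = 3)
Step 3: H = 12/(N(N+1)) * sum(R_i^2/n_i) - 3(N+1)
     = 12/(17*18) * (49^2/5 + 26.5^2/4 + 48.5^2/5 + 29^2/3) - 3*18
     = 0.039216 * 1406.55 - 54
     = 1.158660.
Step 4: Ties present; correction factor C = 1 - 42/(17^3 - 17) = 0.991422. Corrected H = 1.158660 / 0.991422 = 1.168686.
Step 5: Under H0, H ~ chi^2(3); p-value = 0.760524.
Step 6: alpha = 0.05. fail to reject H0.

H = 1.1687, df = 3, p = 0.760524, fail to reject H0.


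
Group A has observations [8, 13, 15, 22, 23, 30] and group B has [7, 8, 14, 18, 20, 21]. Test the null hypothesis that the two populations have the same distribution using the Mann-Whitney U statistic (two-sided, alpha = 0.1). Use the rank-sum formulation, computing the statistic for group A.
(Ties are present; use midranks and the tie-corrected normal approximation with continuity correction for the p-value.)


Step 1: Combine and sort all 12 observations; assign midranks.
sorted (value, group): (7,Y), (8,X), (8,Y), (13,X), (14,Y), (15,X), (18,Y), (20,Y), (21,Y), (22,X), (23,X), (30,X)
ranks: 7->1, 8->2.5, 8->2.5, 13->4, 14->5, 15->6, 18->7, 20->8, 21->9, 22->10, 23->11, 30->12
Step 2: Rank sum for X: R1 = 2.5 + 4 + 6 + 10 + 11 + 12 = 45.5.
Step 3: U_X = R1 - n1(n1+1)/2 = 45.5 - 6*7/2 = 45.5 - 21 = 24.5.
       U_Y = n1*n2 - U_X = 36 - 24.5 = 11.5.
Step 4: Ties are present, so use the tie-corrected normal approximation (with continuity correction) for the p-value.
Step 5: p-value = 0.335822; compare to alpha = 0.1. fail to reject H0.

U_X = 24.5, p = 0.335822, fail to reject H0 at alpha = 0.1.


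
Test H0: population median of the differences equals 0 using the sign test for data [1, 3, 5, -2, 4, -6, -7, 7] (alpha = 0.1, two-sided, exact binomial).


Step 1: Discard zero differences. Original n = 8; n_eff = number of nonzero differences = 8.
Nonzero differences (with sign): +1, +3, +5, -2, +4, -6, -7, +7
Step 2: Count signs: positive = 5, negative = 3.
Step 3: Under H0: P(positive) = 0.5, so the number of positives S ~ Bin(8, 0.5).
Step 4: Two-sided exact p-value = sum of Bin(8,0.5) probabilities at or below the observed probability = 0.726562.
Step 5: alpha = 0.1. fail to reject H0.

n_eff = 8, pos = 5, neg = 3, p = 0.726562, fail to reject H0.


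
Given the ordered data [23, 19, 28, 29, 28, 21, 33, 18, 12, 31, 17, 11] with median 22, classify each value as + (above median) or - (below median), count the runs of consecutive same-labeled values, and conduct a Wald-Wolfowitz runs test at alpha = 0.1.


Step 1: Compute median = 22; label A = above, B = below.
Labels in order: ABAAABABBABB  (n_A = 6, n_B = 6)
Step 2: Count runs R = 8.
Step 3: Under H0 (random ordering), E[R] = 2*n_A*n_B/(n_A+n_B) + 1 = 2*6*6/12 + 1 = 7.0000.
        Var[R] = 2*n_A*n_B*(2*n_A*n_B - n_A - n_B) / ((n_A+n_B)^2 * (n_A+n_B-1)) = 4320/1584 = 2.7273.
        SD[R] = 1.6514.
Step 4: Continuity-corrected z = (R - 0.5 - E[R]) / SD[R] = (8 - 0.5 - 7.0000) / 1.6514 = 0.3028.
Step 5: Two-sided p-value via normal approximation = 2*(1 - Phi(|z|)) = 0.762069.
Step 6: alpha = 0.1. fail to reject H0.

R = 8, z = 0.3028, p = 0.762069, fail to reject H0.


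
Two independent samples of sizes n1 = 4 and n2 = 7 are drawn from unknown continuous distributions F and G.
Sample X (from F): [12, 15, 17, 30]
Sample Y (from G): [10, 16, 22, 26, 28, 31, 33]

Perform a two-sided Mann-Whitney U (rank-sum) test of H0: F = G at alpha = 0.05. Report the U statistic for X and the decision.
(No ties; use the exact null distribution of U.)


Step 1: Combine and sort all 11 observations; assign midranks.
sorted (value, group): (10,Y), (12,X), (15,X), (16,Y), (17,X), (22,Y), (26,Y), (28,Y), (30,X), (31,Y), (33,Y)
ranks: 10->1, 12->2, 15->3, 16->4, 17->5, 22->6, 26->7, 28->8, 30->9, 31->10, 33->11
Step 2: Rank sum for X: R1 = 2 + 3 + 5 + 9 = 19.
Step 3: U_X = R1 - n1(n1+1)/2 = 19 - 4*5/2 = 19 - 10 = 9.
       U_Y = n1*n2 - U_X = 28 - 9 = 19.
Step 4: No ties, so the exact null distribution of U (based on enumerating the C(11,4) = 330 equally likely rank assignments) gives the two-sided p-value.
Step 5: p-value = 0.412121; compare to alpha = 0.05. fail to reject H0.

U_X = 9, p = 0.412121, fail to reject H0 at alpha = 0.05.


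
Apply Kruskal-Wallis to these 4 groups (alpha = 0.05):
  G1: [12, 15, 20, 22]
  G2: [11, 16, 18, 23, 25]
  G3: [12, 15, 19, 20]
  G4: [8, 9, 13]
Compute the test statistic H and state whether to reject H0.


Step 1: Combine all N = 16 observations and assign midranks.
sorted (value, group, rank): (8,G4,1), (9,G4,2), (11,G2,3), (12,G1,4.5), (12,G3,4.5), (13,G4,6), (15,G1,7.5), (15,G3,7.5), (16,G2,9), (18,G2,10), (19,G3,11), (20,G1,12.5), (20,G3,12.5), (22,G1,14), (23,G2,15), (25,G2,16)
Step 2: Sum ranks within each group.
R_1 = 38.5 (n_1 = 4)
R_2 = 53 (n_2 = 5)
R_3 = 35.5 (n_3 = 4)
R_4 = 9 (n_4 = 3)
Step 3: H = 12/(N(N+1)) * sum(R_i^2/n_i) - 3(N+1)
     = 12/(16*17) * (38.5^2/4 + 53^2/5 + 35.5^2/4 + 9^2/3) - 3*17
     = 0.044118 * 1274.42 - 51
     = 5.224632.
Step 4: Ties present; correction factor C = 1 - 18/(16^3 - 16) = 0.995588. Corrected H = 5.224632 / 0.995588 = 5.247784.
Step 5: Under H0, H ~ chi^2(3); p-value = 0.154527.
Step 6: alpha = 0.05. fail to reject H0.

H = 5.2478, df = 3, p = 0.154527, fail to reject H0.


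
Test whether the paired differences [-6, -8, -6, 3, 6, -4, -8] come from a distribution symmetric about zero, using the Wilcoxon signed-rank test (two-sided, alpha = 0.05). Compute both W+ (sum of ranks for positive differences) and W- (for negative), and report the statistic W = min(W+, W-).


Step 1: Drop any zero differences (none here) and take |d_i|.
|d| = [6, 8, 6, 3, 6, 4, 8]
Step 2: Midrank |d_i| (ties get averaged ranks).
ranks: |6|->4, |8|->6.5, |6|->4, |3|->1, |6|->4, |4|->2, |8|->6.5
Step 3: Attach original signs; sum ranks with positive sign and with negative sign.
W+ = 1 + 4 = 5
W- = 4 + 6.5 + 4 + 2 + 6.5 = 23
(Check: W+ + W- = 28 should equal n(n+1)/2 = 28.)
Step 4: Test statistic W = min(W+, W-) = 5.
Step 5: Ties in |d|, so use the tie-corrected normal approximation.
        E[W] = n(n+1)/4 = 7*8/4 = 14.
        Tie groups: |d|=6 (t=3), |d|=8 (t=2); sum(t^3 - t) = 30.
        Var[W] = n(n+1)(2n+1)/24 - sum(t^3-t)/48 = 840/24 - 30/48 = 34.375.
        z = (W - E[W]) / sqrt(Var[W]) = (5 - 14) / 5.8630 = -1.5350.
        Two-sided p = 2*Phi(z) = 0.124773.
Step 6: alpha = 0.05. fail to reject H0.

W+ = 5, W- = 23, W = min = 5, p = 0.124773, fail to reject H0.


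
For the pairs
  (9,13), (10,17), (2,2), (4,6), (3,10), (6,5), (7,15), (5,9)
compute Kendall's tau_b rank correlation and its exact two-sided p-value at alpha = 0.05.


Step 1: Enumerate the 28 unordered pairs (i,j) with i<j and classify each by sign(x_j-x_i) * sign(y_j-y_i).
  (1,2):dx=+1,dy=+4->C; (1,3):dx=-7,dy=-11->C; (1,4):dx=-5,dy=-7->C; (1,5):dx=-6,dy=-3->C
  (1,6):dx=-3,dy=-8->C; (1,7):dx=-2,dy=+2->D; (1,8):dx=-4,dy=-4->C; (2,3):dx=-8,dy=-15->C
  (2,4):dx=-6,dy=-11->C; (2,5):dx=-7,dy=-7->C; (2,6):dx=-4,dy=-12->C; (2,7):dx=-3,dy=-2->C
  (2,8):dx=-5,dy=-8->C; (3,4):dx=+2,dy=+4->C; (3,5):dx=+1,dy=+8->C; (3,6):dx=+4,dy=+3->C
  (3,7):dx=+5,dy=+13->C; (3,8):dx=+3,dy=+7->C; (4,5):dx=-1,dy=+4->D; (4,6):dx=+2,dy=-1->D
  (4,7):dx=+3,dy=+9->C; (4,8):dx=+1,dy=+3->C; (5,6):dx=+3,dy=-5->D; (5,7):dx=+4,dy=+5->C
  (5,8):dx=+2,dy=-1->D; (6,7):dx=+1,dy=+10->C; (6,8):dx=-1,dy=+4->D; (7,8):dx=-2,dy=-6->C
Step 2: C = 22, D = 6, total pairs = 28.
Step 3: tau = (C - D)/(n(n-1)/2) = (22 - 6)/28 = 0.571429.
Step 4: Exact two-sided p-value (enumerate n! = 40320 permutations of y under H0): p = 0.061012.
Step 5: alpha = 0.05. fail to reject H0.

tau_b = 0.5714 (C=22, D=6), p = 0.061012, fail to reject H0.


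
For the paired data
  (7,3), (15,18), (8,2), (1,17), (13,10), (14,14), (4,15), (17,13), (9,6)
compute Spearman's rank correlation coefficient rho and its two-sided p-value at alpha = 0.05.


Step 1: Rank x and y separately (midranks; no ties here).
rank(x): 7->3, 15->8, 8->4, 1->1, 13->6, 14->7, 4->2, 17->9, 9->5
rank(y): 3->2, 18->9, 2->1, 17->8, 10->4, 14->6, 15->7, 13->5, 6->3
Step 2: d_i = R_x(i) - R_y(i); compute d_i^2.
  (3-2)^2=1, (8-9)^2=1, (4-1)^2=9, (1-8)^2=49, (6-4)^2=4, (7-6)^2=1, (2-7)^2=25, (9-5)^2=16, (5-3)^2=4
sum(d^2) = 110.
Step 3: rho = 1 - 6*110 / (9*(9^2 - 1)) = 1 - 660/720 = 0.083333.
Step 4: Under H0, t = rho * sqrt((n-2)/(1-rho^2)) = 0.2212 ~ t(7).
Step 5: Two-sided p-value from the t-distribution with 7 df = 0.831214.
Step 6: alpha = 0.05. fail to reject H0.

rho = 0.0833, p = 0.831214, fail to reject H0 at alpha = 0.05.


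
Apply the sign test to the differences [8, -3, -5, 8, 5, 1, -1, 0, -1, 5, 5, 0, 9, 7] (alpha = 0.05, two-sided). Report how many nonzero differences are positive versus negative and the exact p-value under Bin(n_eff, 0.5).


Step 1: Discard zero differences. Original n = 14; n_eff = number of nonzero differences = 12.
Nonzero differences (with sign): +8, -3, -5, +8, +5, +1, -1, -1, +5, +5, +9, +7
Step 2: Count signs: positive = 8, negative = 4.
Step 3: Under H0: P(positive) = 0.5, so the number of positives S ~ Bin(12, 0.5).
Step 4: Two-sided exact p-value = sum of Bin(12,0.5) probabilities at or below the observed probability = 0.387695.
Step 5: alpha = 0.05. fail to reject H0.

n_eff = 12, pos = 8, neg = 4, p = 0.387695, fail to reject H0.


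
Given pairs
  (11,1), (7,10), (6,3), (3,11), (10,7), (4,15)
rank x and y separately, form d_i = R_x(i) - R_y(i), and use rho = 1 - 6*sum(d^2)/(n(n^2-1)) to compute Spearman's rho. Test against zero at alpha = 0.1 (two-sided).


Step 1: Rank x and y separately (midranks; no ties here).
rank(x): 11->6, 7->4, 6->3, 3->1, 10->5, 4->2
rank(y): 1->1, 10->4, 3->2, 11->5, 7->3, 15->6
Step 2: d_i = R_x(i) - R_y(i); compute d_i^2.
  (6-1)^2=25, (4-4)^2=0, (3-2)^2=1, (1-5)^2=16, (5-3)^2=4, (2-6)^2=16
sum(d^2) = 62.
Step 3: rho = 1 - 6*62 / (6*(6^2 - 1)) = 1 - 372/210 = -0.771429.
Step 4: Under H0, t = rho * sqrt((n-2)/(1-rho^2)) = -2.4247 ~ t(4).
Step 5: Two-sided p-value from the t-distribution with 4 df = 0.072397.
Step 6: alpha = 0.1. reject H0.

rho = -0.7714, p = 0.072397, reject H0 at alpha = 0.1.


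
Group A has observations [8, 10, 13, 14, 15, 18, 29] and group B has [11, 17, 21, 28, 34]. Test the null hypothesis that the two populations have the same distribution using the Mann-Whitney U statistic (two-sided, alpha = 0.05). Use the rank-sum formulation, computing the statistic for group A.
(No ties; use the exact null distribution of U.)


Step 1: Combine and sort all 12 observations; assign midranks.
sorted (value, group): (8,X), (10,X), (11,Y), (13,X), (14,X), (15,X), (17,Y), (18,X), (21,Y), (28,Y), (29,X), (34,Y)
ranks: 8->1, 10->2, 11->3, 13->4, 14->5, 15->6, 17->7, 18->8, 21->9, 28->10, 29->11, 34->12
Step 2: Rank sum for X: R1 = 1 + 2 + 4 + 5 + 6 + 8 + 11 = 37.
Step 3: U_X = R1 - n1(n1+1)/2 = 37 - 7*8/2 = 37 - 28 = 9.
       U_Y = n1*n2 - U_X = 35 - 9 = 26.
Step 4: No ties, so the exact null distribution of U (based on enumerating the C(12,7) = 792 equally likely rank assignments) gives the two-sided p-value.
Step 5: p-value = 0.202020; compare to alpha = 0.05. fail to reject H0.

U_X = 9, p = 0.202020, fail to reject H0 at alpha = 0.05.


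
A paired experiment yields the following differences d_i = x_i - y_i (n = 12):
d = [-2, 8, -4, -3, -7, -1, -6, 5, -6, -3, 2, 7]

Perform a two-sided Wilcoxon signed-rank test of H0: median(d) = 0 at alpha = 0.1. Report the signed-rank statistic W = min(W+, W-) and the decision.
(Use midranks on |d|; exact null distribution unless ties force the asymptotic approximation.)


Step 1: Drop any zero differences (none here) and take |d_i|.
|d| = [2, 8, 4, 3, 7, 1, 6, 5, 6, 3, 2, 7]
Step 2: Midrank |d_i| (ties get averaged ranks).
ranks: |2|->2.5, |8|->12, |4|->6, |3|->4.5, |7|->10.5, |1|->1, |6|->8.5, |5|->7, |6|->8.5, |3|->4.5, |2|->2.5, |7|->10.5
Step 3: Attach original signs; sum ranks with positive sign and with negative sign.
W+ = 12 + 7 + 2.5 + 10.5 = 32
W- = 2.5 + 6 + 4.5 + 10.5 + 1 + 8.5 + 8.5 + 4.5 = 46
(Check: W+ + W- = 78 should equal n(n+1)/2 = 78.)
Step 4: Test statistic W = min(W+, W-) = 32.
Step 5: Ties in |d|, so use the tie-corrected normal approximation.
        E[W] = n(n+1)/4 = 12*13/4 = 39.
        Tie groups: |d|=2 (t=2), |d|=3 (t=2), |d|=6 (t=2), |d|=7 (t=2); sum(t^3 - t) = 24.
        Var[W] = n(n+1)(2n+1)/24 - sum(t^3-t)/48 = 3900/24 - 24/48 = 162.
        z = (W - E[W]) / sqrt(Var[W]) = (32 - 39) / 12.7279 = -0.5500.
        Two-sided p = 2*Phi(z) = 0.582339.
Step 6: alpha = 0.1. fail to reject H0.

W+ = 32, W- = 46, W = min = 32, p = 0.582339, fail to reject H0.


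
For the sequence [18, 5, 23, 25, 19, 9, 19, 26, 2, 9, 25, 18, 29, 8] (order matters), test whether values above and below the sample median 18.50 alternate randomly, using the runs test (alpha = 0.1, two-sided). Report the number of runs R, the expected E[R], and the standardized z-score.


Step 1: Compute median = 18.50; label A = above, B = below.
Labels in order: BBAAABAABBABAB  (n_A = 7, n_B = 7)
Step 2: Count runs R = 9.
Step 3: Under H0 (random ordering), E[R] = 2*n_A*n_B/(n_A+n_B) + 1 = 2*7*7/14 + 1 = 8.0000.
        Var[R] = 2*n_A*n_B*(2*n_A*n_B - n_A - n_B) / ((n_A+n_B)^2 * (n_A+n_B-1)) = 8232/2548 = 3.2308.
        SD[R] = 1.7974.
Step 4: Continuity-corrected z = (R - 0.5 - E[R]) / SD[R] = (9 - 0.5 - 8.0000) / 1.7974 = 0.2782.
Step 5: Two-sided p-value via normal approximation = 2*(1 - Phi(|z|)) = 0.780879.
Step 6: alpha = 0.1. fail to reject H0.

R = 9, z = 0.2782, p = 0.780879, fail to reject H0.


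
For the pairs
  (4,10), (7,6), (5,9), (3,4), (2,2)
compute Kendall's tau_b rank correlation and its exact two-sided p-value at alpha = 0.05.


Step 1: Enumerate the 10 unordered pairs (i,j) with i<j and classify each by sign(x_j-x_i) * sign(y_j-y_i).
  (1,2):dx=+3,dy=-4->D; (1,3):dx=+1,dy=-1->D; (1,4):dx=-1,dy=-6->C; (1,5):dx=-2,dy=-8->C
  (2,3):dx=-2,dy=+3->D; (2,4):dx=-4,dy=-2->C; (2,5):dx=-5,dy=-4->C; (3,4):dx=-2,dy=-5->C
  (3,5):dx=-3,dy=-7->C; (4,5):dx=-1,dy=-2->C
Step 2: C = 7, D = 3, total pairs = 10.
Step 3: tau = (C - D)/(n(n-1)/2) = (7 - 3)/10 = 0.400000.
Step 4: Exact two-sided p-value (enumerate n! = 120 permutations of y under H0): p = 0.483333.
Step 5: alpha = 0.05. fail to reject H0.

tau_b = 0.4000 (C=7, D=3), p = 0.483333, fail to reject H0.


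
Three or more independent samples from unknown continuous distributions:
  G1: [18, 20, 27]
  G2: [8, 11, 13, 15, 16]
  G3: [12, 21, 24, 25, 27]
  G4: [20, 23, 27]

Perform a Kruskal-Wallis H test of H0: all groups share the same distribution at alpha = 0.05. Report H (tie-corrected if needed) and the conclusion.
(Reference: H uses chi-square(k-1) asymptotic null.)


Step 1: Combine all N = 16 observations and assign midranks.
sorted (value, group, rank): (8,G2,1), (11,G2,2), (12,G3,3), (13,G2,4), (15,G2,5), (16,G2,6), (18,G1,7), (20,G1,8.5), (20,G4,8.5), (21,G3,10), (23,G4,11), (24,G3,12), (25,G3,13), (27,G1,15), (27,G3,15), (27,G4,15)
Step 2: Sum ranks within each group.
R_1 = 30.5 (n_1 = 3)
R_2 = 18 (n_2 = 5)
R_3 = 53 (n_3 = 5)
R_4 = 34.5 (n_4 = 3)
Step 3: H = 12/(N(N+1)) * sum(R_i^2/n_i) - 3(N+1)
     = 12/(16*17) * (30.5^2/3 + 18^2/5 + 53^2/5 + 34.5^2/3) - 3*17
     = 0.044118 * 1333.43 - 51
     = 7.827941.
Step 4: Ties present; correction factor C = 1 - 30/(16^3 - 16) = 0.992647. Corrected H = 7.827941 / 0.992647 = 7.885926.
Step 5: Under H0, H ~ chi^2(3); p-value = 0.048429.
Step 6: alpha = 0.05. reject H0.

H = 7.8859, df = 3, p = 0.048429, reject H0.
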